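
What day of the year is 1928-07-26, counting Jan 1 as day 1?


Date: July 26, 1928
Days in months 1 through 6: 182
Plus 26 days in July

Day of year: 208


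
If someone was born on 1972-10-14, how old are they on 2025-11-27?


Birth: 1972-10-14
Reference: 2025-11-27
Year difference: 2025 - 1972 = 53

53 years old


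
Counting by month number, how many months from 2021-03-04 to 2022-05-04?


From March 2021 to May 2022
1 year * 12 = 12 months, plus 2 months = 14

14 months


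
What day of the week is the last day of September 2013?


September 2013 has 30 days
Anchor: Jan 1, 2013. With p = 2013 - 1 = 2012: (p + p//4 - p//100 + p//400) mod 7 = (2012 + 503 - 20 + 5) mod 7 = 2500 mod 7 = 1 -> Tuesday (Mon=0 ... Sun=6)
Days before September (Jan-Aug): 243; September 1 index = (1 + 243) mod 7 = 6 -> Sunday
Last day offset: 30 - 1 = 29 days
Weekday index = (6 + 29) mod 7 = 0

Monday, September 30


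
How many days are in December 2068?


December 2068

31 days


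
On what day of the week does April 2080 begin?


Target: April 1, 2080
Anchor: Jan 1, 2080. With p = 2080 - 1 = 2079: (p + p//4 - p//100 + p//400) mod 7 = (2079 + 519 - 20 + 5) mod 7 = 2583 mod 7 = 0 -> Monday (Mon=0 ... Sun=6)
Days before April (Jan-Mar): 91 days
Weekday index = (0 + 91) mod 7 = 0

Monday


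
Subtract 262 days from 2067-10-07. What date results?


Start: 2067-10-07, subtract 262 days
Back 7 days from October 7 reaches September 30, 2067 -> 255 left
September 2067 has 30 days -> back to August 31, 2067 -> 225 left
August 2067 has 31 days -> back to July 31, 2067 -> 194 left
July 2067 has 31 days -> back to June 30, 2067 -> 163 left
June 2067 has 30 days -> back to May 31, 2067 -> 133 left
May 2067 has 31 days -> back to April 30, 2067 -> 102 left
April 2067 has 30 days -> back to March 31, 2067 -> 72 left
March 2067 has 31 days -> back to February 28, 2067 -> 41 left
February 2067 has 28 days -> back to January 31, 2067 -> 13 left
January 2067: 31 - 13 = 18 -> lands on January 18

Result: 2067-01-18


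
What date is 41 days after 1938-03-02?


Start: 1938-03-02, add 41 days
March 1938 has 31 days: 31 - 2 = 29 days to March 31 -> 12 left
April 1938: 12 <= 30 -> lands on April 12

Result: 1938-04-12


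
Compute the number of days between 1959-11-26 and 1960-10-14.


From 1959-11-26 to 1960-10-14
1959-11-26: days before November = 31 + 28 + 31 + 30 + 31 + 30 + 31 + 31 + 30 + 31 = 304 (1959 is not a leap year); day of year = 304 + 26 = 330
1960-10-14: days before October = 31 + 29 + 31 + 30 + 31 + 30 + 31 + 31 + 30 = 274 (1960 is a leap year); day of year = 274 + 14 = 288
Rest of 1959: 365 - 330 = 35
Total = 35 + 288 = 323

323 days


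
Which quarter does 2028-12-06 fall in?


Month: December (month 12)
Q1: Jan-Mar, Q2: Apr-Jun, Q3: Jul-Sep, Q4: Oct-Dec

Q4


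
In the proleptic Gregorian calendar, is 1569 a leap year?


Gregorian leap year rule: divisible by 4, but not by 100, unless also by 400.
1569 is not divisible by 4 -> not a leap year

No


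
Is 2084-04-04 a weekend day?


Anchor: Jan 1, 2084. With p = 2084 - 1 = 2083: (p + p//4 - p//100 + p//400) mod 7 = (2083 + 520 - 20 + 5) mod 7 = 2588 mod 7 = 5 -> Saturday (Mon=0 ... Sun=6)
Day of year: 95; offset = 94
Weekday index = (5 + 94) mod 7 = 1 -> Tuesday
Weekend days: Saturday, Sunday

No


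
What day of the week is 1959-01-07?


Date: January 7, 1959
Anchor: Jan 1, 1959. With p = 1959 - 1 = 1958: (p + p//4 - p//100 + p//400) mod 7 = (1958 + 489 - 19 + 4) mod 7 = 2432 mod 7 = 3 -> Thursday (Mon=0 ... Sun=6)
Days into year = 7 - 1 = 6
Weekday index = (3 + 6) mod 7 = 2

Day of the week: Wednesday


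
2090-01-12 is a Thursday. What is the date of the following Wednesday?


Current: Thursday
Target: Wednesday
Days ahead: 6

Next Wednesday: 2090-01-18


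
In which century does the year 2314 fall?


Century = (year - 1) // 100 + 1
= (2314 - 1) // 100 + 1
= 2313 // 100 + 1
= 23 + 1

24th century


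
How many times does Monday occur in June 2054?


June 2054 has 30 days
Anchor: Jan 1, 2054. With p = 2054 - 1 = 2053: (p + p//4 - p//100 + p//400) mod 7 = (2053 + 513 - 20 + 5) mod 7 = 2551 mod 7 = 3 -> Thursday (Mon=0 ... Sun=6)
Days before June (Jan-May): 151; June 1 index = (3 + 151) mod 7 = 0 -> Monday
First Monday is June 1
Mondays: 1, 8, 15, 22, 29

5 Mondays


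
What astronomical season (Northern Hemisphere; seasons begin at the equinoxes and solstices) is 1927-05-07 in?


Date: May 7
Astronomical Spring (approx.; exact equinox/solstice day varies by year): March 20 to June 20
May 7 falls within the Spring window

Spring


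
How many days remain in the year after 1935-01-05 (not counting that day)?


Day of year: 5 of 365
Remaining = 365 - 5

360 days


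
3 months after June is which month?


June is month 6
6 + 3 = 9

September


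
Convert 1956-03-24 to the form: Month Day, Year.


ISO 1956-03-24 parses as year=1956, month=03, day=24
Month 3 -> March

March 24, 1956


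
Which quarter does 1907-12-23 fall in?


Month: December (month 12)
Q1: Jan-Mar, Q2: Apr-Jun, Q3: Jul-Sep, Q4: Oct-Dec

Q4


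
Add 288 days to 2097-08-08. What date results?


Start: 2097-08-08, add 288 days
August 2097 has 31 days: 31 - 8 = 23 days to August 31 -> 265 left
September 2097 has 30 days -> 235 left
October 2097 has 31 days -> 204 left
November 2097 has 30 days -> 174 left
December 2097 has 31 days -> 143 left
January 2098 has 31 days -> 112 left
February 2098 has 28 days -> 84 left
March 2098 has 31 days -> 53 left
April 2098 has 30 days -> 23 left
May 2098: 23 <= 31 -> lands on May 23

Result: 2098-05-23


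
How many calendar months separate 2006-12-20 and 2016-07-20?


From December 2006 to July 2016
10 years * 12 = 120 months, minus 5 months = 115

115 months


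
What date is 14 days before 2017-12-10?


Start: 2017-12-10, subtract 14 days
Back 10 days from December 10 reaches November 30, 2017 -> 4 left
November 2017: 30 - 4 = 26 -> lands on November 26

Result: 2017-11-26


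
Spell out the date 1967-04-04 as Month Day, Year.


ISO 1967-04-04 parses as year=1967, month=04, day=04
Month 4 -> April

April 4, 1967


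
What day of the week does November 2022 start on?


Target: November 1, 2022
Anchor: Jan 1, 2022. With p = 2022 - 1 = 2021: (p + p//4 - p//100 + p//400) mod 7 = (2021 + 505 - 20 + 5) mod 7 = 2511 mod 7 = 5 -> Saturday (Mon=0 ... Sun=6)
Days before November (Jan-Oct): 304 days
Weekday index = (5 + 304) mod 7 = 1

Tuesday


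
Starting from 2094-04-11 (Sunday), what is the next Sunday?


Current: Sunday
Target: Sunday
Days ahead: 7

Next Sunday: 2094-04-18


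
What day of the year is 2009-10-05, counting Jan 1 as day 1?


Date: October 5, 2009
Days in months 1 through 9: 273
Plus 5 days in October

Day of year: 278


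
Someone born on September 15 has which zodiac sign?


Date: September 15
Conventional tropical zodiac dates: Virgo from August 23 onward; Libra starts September 23
September 15 falls within the Virgo range

Virgo


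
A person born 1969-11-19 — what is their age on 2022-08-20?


Birth: 1969-11-19
Reference: 2022-08-20
Year difference: 2022 - 1969 = 53
Birthday not yet reached in 2022, subtract 1

52 years old


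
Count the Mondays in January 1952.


January 1952 has 31 days
Anchor: Jan 1, 1952. With p = 1952 - 1 = 1951: (p + p//4 - p//100 + p//400) mod 7 = (1951 + 487 - 19 + 4) mod 7 = 2423 mod 7 = 1 -> Tuesday (Mon=0 ... Sun=6)
January 1 is the anchor itself -> Tuesday
First Monday is January 7
Mondays: 7, 14, 21, 28

4 Mondays


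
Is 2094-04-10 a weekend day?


Anchor: Jan 1, 2094. With p = 2094 - 1 = 2093: (p + p//4 - p//100 + p//400) mod 7 = (2093 + 523 - 20 + 5) mod 7 = 2601 mod 7 = 4 -> Friday (Mon=0 ... Sun=6)
Day of year: 100; offset = 99
Weekday index = (4 + 99) mod 7 = 5 -> Saturday
Weekend days: Saturday, Sunday

Yes


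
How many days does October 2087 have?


October 2087

31 days


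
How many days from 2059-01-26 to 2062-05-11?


From 2059-01-26 to 2062-05-11
2059-01-26: day of year = 26
2062-05-11: days before May = 31 + 28 + 31 + 30 = 120 (2062 is not a leap year); day of year = 120 + 11 = 131
Rest of 2059: 365 - 26 = 339
Full years 2060 (366), 2061 (365): 731
Total = 339 + 731 + 131 = 1201

1201 days


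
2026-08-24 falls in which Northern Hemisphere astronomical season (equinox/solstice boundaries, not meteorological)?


Date: August 24
Astronomical Summer (approx.; exact equinox/solstice day varies by year): June 21 to September 21
August 24 falls within the Summer window

Summer


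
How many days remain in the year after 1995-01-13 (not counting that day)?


Day of year: 13 of 365
Remaining = 365 - 13

352 days


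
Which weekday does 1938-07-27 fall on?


Date: July 27, 1938
Anchor: Jan 1, 1938. With p = 1938 - 1 = 1937: (p + p//4 - p//100 + p//400) mod 7 = (1937 + 484 - 19 + 4) mod 7 = 2406 mod 7 = 5 -> Saturday (Mon=0 ... Sun=6)
Days before July (Jan-Jun): 181; offset = 181 + 27 - 1 = 207
Weekday index = (5 + 207) mod 7 = 2

Day of the week: Wednesday


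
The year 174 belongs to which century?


Century = (year - 1) // 100 + 1
= (174 - 1) // 100 + 1
= 173 // 100 + 1
= 1 + 1

2nd century


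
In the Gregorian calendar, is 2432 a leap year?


Gregorian leap year rule: divisible by 4, but not by 100, unless also by 400.
2432 is divisible by 4 but not 100 -> leap year

Yes


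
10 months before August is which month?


August is month 8
8 - 10 = -2; wrap: -2 + 12 = 10

October


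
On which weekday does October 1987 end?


October 1987 has 31 days
Anchor: Jan 1, 1987. With p = 1987 - 1 = 1986: (p + p//4 - p//100 + p//400) mod 7 = (1986 + 496 - 19 + 4) mod 7 = 2467 mod 7 = 3 -> Thursday (Mon=0 ... Sun=6)
Days before October (Jan-Sep): 273; October 1 index = (3 + 273) mod 7 = 3 -> Thursday
Last day offset: 31 - 1 = 30 days
Weekday index = (3 + 30) mod 7 = 5

Saturday, October 31


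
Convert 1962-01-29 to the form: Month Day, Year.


ISO 1962-01-29 parses as year=1962, month=01, day=29
Month 1 -> January

January 29, 1962


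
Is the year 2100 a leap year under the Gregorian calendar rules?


Gregorian leap year rule: divisible by 4, but not by 100, unless also by 400.
2100 is divisible by 100 but not 400 -> not a leap year

No


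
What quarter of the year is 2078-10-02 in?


Month: October (month 10)
Q1: Jan-Mar, Q2: Apr-Jun, Q3: Jul-Sep, Q4: Oct-Dec

Q4


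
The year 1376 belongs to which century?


Century = (year - 1) // 100 + 1
= (1376 - 1) // 100 + 1
= 1375 // 100 + 1
= 13 + 1

14th century


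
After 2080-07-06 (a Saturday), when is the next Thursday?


Current: Saturday
Target: Thursday
Days ahead: 5

Next Thursday: 2080-07-11


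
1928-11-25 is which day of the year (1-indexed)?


Date: November 25, 1928
Days in months 1 through 10: 305
Plus 25 days in November

Day of year: 330


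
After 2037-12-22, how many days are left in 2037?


Day of year: 356 of 365
Remaining = 365 - 356

9 days


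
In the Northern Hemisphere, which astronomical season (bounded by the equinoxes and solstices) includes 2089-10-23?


Date: October 23
Astronomical Autumn (approx.; exact equinox/solstice day varies by year): September 22 to December 20
October 23 falls within the Autumn window

Autumn


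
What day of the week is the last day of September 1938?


September 1938 has 30 days
Anchor: Jan 1, 1938. With p = 1938 - 1 = 1937: (p + p//4 - p//100 + p//400) mod 7 = (1937 + 484 - 19 + 4) mod 7 = 2406 mod 7 = 5 -> Saturday (Mon=0 ... Sun=6)
Days before September (Jan-Aug): 243; September 1 index = (5 + 243) mod 7 = 3 -> Thursday
Last day offset: 30 - 1 = 29 days
Weekday index = (3 + 29) mod 7 = 4

Friday, September 30


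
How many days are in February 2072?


February 2072 (leap year: yes)

29 days


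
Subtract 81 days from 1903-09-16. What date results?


Start: 1903-09-16, subtract 81 days
Back 16 days from September 16 reaches August 31, 1903 -> 65 left
August 1903 has 31 days -> back to July 31, 1903 -> 34 left
July 1903 has 31 days -> back to June 30, 1903 -> 3 left
June 1903: 30 - 3 = 27 -> lands on June 27

Result: 1903-06-27


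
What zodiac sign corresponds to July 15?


Date: July 15
Conventional tropical zodiac dates: Cancer from June 21 onward; Leo starts July 23
July 15 falls within the Cancer range

Cancer


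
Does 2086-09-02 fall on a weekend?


Anchor: Jan 1, 2086. With p = 2086 - 1 = 2085: (p + p//4 - p//100 + p//400) mod 7 = (2085 + 521 - 20 + 5) mod 7 = 2591 mod 7 = 1 -> Tuesday (Mon=0 ... Sun=6)
Day of year: 245; offset = 244
Weekday index = (1 + 244) mod 7 = 0 -> Monday
Weekend days: Saturday, Sunday

No


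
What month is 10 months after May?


May is month 5
5 + 10 = 15; wrap: 15 - 12 = 3

March


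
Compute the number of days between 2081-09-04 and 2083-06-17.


From 2081-09-04 to 2083-06-17
2081-09-04: days before September = 31 + 28 + 31 + 30 + 31 + 30 + 31 + 31 = 243 (2081 is not a leap year); day of year = 243 + 4 = 247
2083-06-17: days before June = 31 + 28 + 31 + 30 + 31 = 151 (2083 is not a leap year); day of year = 151 + 17 = 168
Rest of 2081: 365 - 247 = 118
Full years 2082 (365): 365
Total = 118 + 365 + 168 = 651

651 days


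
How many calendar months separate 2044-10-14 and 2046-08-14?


From October 2044 to August 2046
2 years * 12 = 24 months, minus 2 months = 22

22 months


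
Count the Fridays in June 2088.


June 2088 has 30 days
Anchor: Jan 1, 2088. With p = 2088 - 1 = 2087: (p + p//4 - p//100 + p//400) mod 7 = (2087 + 521 - 20 + 5) mod 7 = 2593 mod 7 = 3 -> Thursday (Mon=0 ... Sun=6)
Days before June (Jan-May): 152; June 1 index = (3 + 152) mod 7 = 1 -> Tuesday
First Friday is June 4
Fridays: 4, 11, 18, 25

4 Fridays


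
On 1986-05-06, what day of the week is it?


Date: May 6, 1986
Anchor: Jan 1, 1986. With p = 1986 - 1 = 1985: (p + p//4 - p//100 + p//400) mod 7 = (1985 + 496 - 19 + 4) mod 7 = 2466 mod 7 = 2 -> Wednesday (Mon=0 ... Sun=6)
Days before May (Jan-Apr): 120; offset = 120 + 6 - 1 = 125
Weekday index = (2 + 125) mod 7 = 1

Day of the week: Tuesday


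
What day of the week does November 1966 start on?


Target: November 1, 1966
Anchor: Jan 1, 1966. With p = 1966 - 1 = 1965: (p + p//4 - p//100 + p//400) mod 7 = (1965 + 491 - 19 + 4) mod 7 = 2441 mod 7 = 5 -> Saturday (Mon=0 ... Sun=6)
Days before November (Jan-Oct): 304 days
Weekday index = (5 + 304) mod 7 = 1

Tuesday


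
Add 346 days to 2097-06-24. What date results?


Start: 2097-06-24, add 346 days
June 2097 has 30 days: 30 - 24 = 6 days to June 30 -> 340 left
July 2097 has 31 days -> 309 left
August 2097 has 31 days -> 278 left
September 2097 has 30 days -> 248 left
October 2097 has 31 days -> 217 left
November 2097 has 30 days -> 187 left
December 2097 has 31 days -> 156 left
January 2098 has 31 days -> 125 left
February 2098 has 28 days -> 97 left
March 2098 has 31 days -> 66 left
April 2098 has 30 days -> 36 left
May 2098 has 31 days -> 5 left
June 2098: 5 <= 30 -> lands on June 5

Result: 2098-06-05


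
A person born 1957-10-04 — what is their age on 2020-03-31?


Birth: 1957-10-04
Reference: 2020-03-31
Year difference: 2020 - 1957 = 63
Birthday not yet reached in 2020, subtract 1

62 years old


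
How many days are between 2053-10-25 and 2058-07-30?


From 2053-10-25 to 2058-07-30
2053-10-25: days before October = 31 + 28 + 31 + 30 + 31 + 30 + 31 + 31 + 30 = 273 (2053 is not a leap year); day of year = 273 + 25 = 298
2058-07-30: days before July = 31 + 28 + 31 + 30 + 31 + 30 = 181 (2058 is not a leap year); day of year = 181 + 30 = 211
Rest of 2053: 365 - 298 = 67
Full years 2054 (365), 2055 (365), 2056 (366), 2057 (365): 1461
Total = 67 + 1461 + 211 = 1739

1739 days


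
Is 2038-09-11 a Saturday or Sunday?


Anchor: Jan 1, 2038. With p = 2038 - 1 = 2037: (p + p//4 - p//100 + p//400) mod 7 = (2037 + 509 - 20 + 5) mod 7 = 2531 mod 7 = 4 -> Friday (Mon=0 ... Sun=6)
Day of year: 254; offset = 253
Weekday index = (4 + 253) mod 7 = 5 -> Saturday
Weekend days: Saturday, Sunday

Yes


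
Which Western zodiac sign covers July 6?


Date: July 6
Conventional tropical zodiac dates: Cancer from June 21 onward; Leo starts July 23
July 6 falls within the Cancer range

Cancer


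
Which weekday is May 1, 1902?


Target: May 1, 1902
Anchor: Jan 1, 1902. With p = 1902 - 1 = 1901: (p + p//4 - p//100 + p//400) mod 7 = (1901 + 475 - 19 + 4) mod 7 = 2361 mod 7 = 2 -> Wednesday (Mon=0 ... Sun=6)
Days before May (Jan-Apr): 120 days
Weekday index = (2 + 120) mod 7 = 3

Thursday


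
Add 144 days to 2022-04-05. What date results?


Start: 2022-04-05, add 144 days
April 2022 has 30 days: 30 - 5 = 25 days to April 30 -> 119 left
May 2022 has 31 days -> 88 left
June 2022 has 30 days -> 58 left
July 2022 has 31 days -> 27 left
August 2022: 27 <= 31 -> lands on August 27

Result: 2022-08-27


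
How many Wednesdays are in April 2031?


April 2031 has 30 days
Anchor: Jan 1, 2031. With p = 2031 - 1 = 2030: (p + p//4 - p//100 + p//400) mod 7 = (2030 + 507 - 20 + 5) mod 7 = 2522 mod 7 = 2 -> Wednesday (Mon=0 ... Sun=6)
Days before April (Jan-Mar): 90; April 1 index = (2 + 90) mod 7 = 1 -> Tuesday
First Wednesday is April 2
Wednesdays: 2, 9, 16, 23, 30

5 Wednesdays


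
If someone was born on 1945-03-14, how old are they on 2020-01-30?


Birth: 1945-03-14
Reference: 2020-01-30
Year difference: 2020 - 1945 = 75
Birthday not yet reached in 2020, subtract 1

74 years old


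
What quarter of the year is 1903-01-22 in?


Month: January (month 1)
Q1: Jan-Mar, Q2: Apr-Jun, Q3: Jul-Sep, Q4: Oct-Dec

Q1


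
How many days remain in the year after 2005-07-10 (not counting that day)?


Day of year: 191 of 365
Remaining = 365 - 191

174 days


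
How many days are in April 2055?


April 2055

30 days


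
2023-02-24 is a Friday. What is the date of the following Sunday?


Current: Friday
Target: Sunday
Days ahead: 2

Next Sunday: 2023-02-26


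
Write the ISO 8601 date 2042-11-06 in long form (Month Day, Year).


ISO 2042-11-06 parses as year=2042, month=11, day=06
Month 11 -> November

November 6, 2042


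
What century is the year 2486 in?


Century = (year - 1) // 100 + 1
= (2486 - 1) // 100 + 1
= 2485 // 100 + 1
= 24 + 1

25th century


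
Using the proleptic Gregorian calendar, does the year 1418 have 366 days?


Gregorian leap year rule: divisible by 4, but not by 100, unless also by 400.
1418 is not divisible by 4 -> not a leap year

No


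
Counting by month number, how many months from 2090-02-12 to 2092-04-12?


From February 2090 to April 2092
2 years * 12 = 24 months, plus 2 months = 26

26 months


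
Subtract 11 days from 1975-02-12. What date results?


Start: 1975-02-12, subtract 11 days
12 - 11 = 1 stays within February 1975

Result: 1975-02-01


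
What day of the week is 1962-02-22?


Date: February 22, 1962
Anchor: Jan 1, 1962. With p = 1962 - 1 = 1961: (p + p//4 - p//100 + p//400) mod 7 = (1961 + 490 - 19 + 4) mod 7 = 2436 mod 7 = 0 -> Monday (Mon=0 ... Sun=6)
Days before February (Jan): 31; offset = 31 + 22 - 1 = 52
Weekday index = (0 + 52) mod 7 = 3

Day of the week: Thursday


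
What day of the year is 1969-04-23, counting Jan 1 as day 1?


Date: April 23, 1969
Days in months 1 through 3: 90
Plus 23 days in April

Day of year: 113


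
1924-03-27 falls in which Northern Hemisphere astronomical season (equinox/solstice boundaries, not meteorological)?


Date: March 27
Astronomical Spring (approx.; exact equinox/solstice day varies by year): March 20 to June 20
March 27 falls within the Spring window

Spring


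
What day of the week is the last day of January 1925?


January 1925 has 31 days
Anchor: Jan 1, 1925. With p = 1925 - 1 = 1924: (p + p//4 - p//100 + p//400) mod 7 = (1924 + 481 - 19 + 4) mod 7 = 2390 mod 7 = 3 -> Thursday (Mon=0 ... Sun=6)
January 1 is the anchor itself -> Thursday
Last day offset: 31 - 1 = 30 days
Weekday index = (3 + 30) mod 7 = 5

Saturday, January 31


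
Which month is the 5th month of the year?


Month 5 of 12

May


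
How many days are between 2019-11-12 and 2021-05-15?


From 2019-11-12 to 2021-05-15
2019-11-12: days before November = 31 + 28 + 31 + 30 + 31 + 30 + 31 + 31 + 30 + 31 = 304 (2019 is not a leap year); day of year = 304 + 12 = 316
2021-05-15: days before May = 31 + 28 + 31 + 30 = 120 (2021 is not a leap year); day of year = 120 + 15 = 135
Rest of 2019: 365 - 316 = 49
Full years 2020 (366): 366
Total = 49 + 366 + 135 = 550

550 days


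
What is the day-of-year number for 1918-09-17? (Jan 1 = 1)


Date: September 17, 1918
Days in months 1 through 8: 243
Plus 17 days in September

Day of year: 260


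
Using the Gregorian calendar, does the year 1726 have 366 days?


Gregorian leap year rule: divisible by 4, but not by 100, unless also by 400.
1726 is not divisible by 4 -> not a leap year

No


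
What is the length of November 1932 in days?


November 1932

30 days


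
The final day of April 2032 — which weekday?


April 2032 has 30 days
Anchor: Jan 1, 2032. With p = 2032 - 1 = 2031: (p + p//4 - p//100 + p//400) mod 7 = (2031 + 507 - 20 + 5) mod 7 = 2523 mod 7 = 3 -> Thursday (Mon=0 ... Sun=6)
Days before April (Jan-Mar): 91; April 1 index = (3 + 91) mod 7 = 3 -> Thursday
Last day offset: 30 - 1 = 29 days
Weekday index = (3 + 29) mod 7 = 4

Friday, April 30


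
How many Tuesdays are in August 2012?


August 2012 has 31 days
Anchor: Jan 1, 2012. With p = 2012 - 1 = 2011: (p + p//4 - p//100 + p//400) mod 7 = (2011 + 502 - 20 + 5) mod 7 = 2498 mod 7 = 6 -> Sunday (Mon=0 ... Sun=6)
Days before August (Jan-Jul): 213; August 1 index = (6 + 213) mod 7 = 2 -> Wednesday
First Tuesday is August 7
Tuesdays: 7, 14, 21, 28

4 Tuesdays


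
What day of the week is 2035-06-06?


Date: June 6, 2035
Anchor: Jan 1, 2035. With p = 2035 - 1 = 2034: (p + p//4 - p//100 + p//400) mod 7 = (2034 + 508 - 20 + 5) mod 7 = 2527 mod 7 = 0 -> Monday (Mon=0 ... Sun=6)
Days before June (Jan-May): 151; offset = 151 + 6 - 1 = 156
Weekday index = (0 + 156) mod 7 = 2

Day of the week: Wednesday


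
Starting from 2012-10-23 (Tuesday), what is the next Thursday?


Current: Tuesday
Target: Thursday
Days ahead: 2

Next Thursday: 2012-10-25


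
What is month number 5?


Month 5 of 12

May


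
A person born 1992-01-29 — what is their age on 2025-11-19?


Birth: 1992-01-29
Reference: 2025-11-19
Year difference: 2025 - 1992 = 33

33 years old


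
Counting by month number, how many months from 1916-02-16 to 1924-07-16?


From February 1916 to July 1924
8 years * 12 = 96 months, plus 5 months = 101

101 months


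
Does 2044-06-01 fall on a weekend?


Anchor: Jan 1, 2044. With p = 2044 - 1 = 2043: (p + p//4 - p//100 + p//400) mod 7 = (2043 + 510 - 20 + 5) mod 7 = 2538 mod 7 = 4 -> Friday (Mon=0 ... Sun=6)
Day of year: 153; offset = 152
Weekday index = (4 + 152) mod 7 = 2 -> Wednesday
Weekend days: Saturday, Sunday

No


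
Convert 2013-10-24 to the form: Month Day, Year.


ISO 2013-10-24 parses as year=2013, month=10, day=24
Month 10 -> October

October 24, 2013


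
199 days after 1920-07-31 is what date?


Start: 1920-07-31, add 199 days
July 31 is the last day of July 1920 -> 199 left
August 1920 has 31 days -> 168 left
September 1920 has 30 days -> 138 left
October 1920 has 31 days -> 107 left
November 1920 has 30 days -> 77 left
December 1920 has 31 days -> 46 left
January 1921 has 31 days -> 15 left
February 1921: 15 <= 28 -> lands on February 15

Result: 1921-02-15


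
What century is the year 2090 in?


Century = (year - 1) // 100 + 1
= (2090 - 1) // 100 + 1
= 2089 // 100 + 1
= 20 + 1

21st century


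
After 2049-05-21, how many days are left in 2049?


Day of year: 141 of 365
Remaining = 365 - 141

224 days


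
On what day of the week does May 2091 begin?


Target: May 1, 2091
Anchor: Jan 1, 2091. With p = 2091 - 1 = 2090: (p + p//4 - p//100 + p//400) mod 7 = (2090 + 522 - 20 + 5) mod 7 = 2597 mod 7 = 0 -> Monday (Mon=0 ... Sun=6)
Days before May (Jan-Apr): 120 days
Weekday index = (0 + 120) mod 7 = 1

Tuesday


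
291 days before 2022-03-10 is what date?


Start: 2022-03-10, subtract 291 days
Back 10 days from March 10 reaches February 28, 2022 -> 281 left
February 2022 has 28 days -> back to January 31, 2022 -> 253 left
January 2022 has 31 days -> back to December 31, 2021 -> 222 left
December 2021 has 31 days -> back to November 30, 2021 -> 191 left
November 2021 has 30 days -> back to October 31, 2021 -> 161 left
October 2021 has 31 days -> back to September 30, 2021 -> 130 left
September 2021 has 30 days -> back to August 31, 2021 -> 100 left
August 2021 has 31 days -> back to July 31, 2021 -> 69 left
July 2021 has 31 days -> back to June 30, 2021 -> 38 left
June 2021 has 30 days -> back to May 31, 2021 -> 8 left
May 2021: 31 - 8 = 23 -> lands on May 23

Result: 2021-05-23


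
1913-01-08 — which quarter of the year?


Month: January (month 1)
Q1: Jan-Mar, Q2: Apr-Jun, Q3: Jul-Sep, Q4: Oct-Dec

Q1


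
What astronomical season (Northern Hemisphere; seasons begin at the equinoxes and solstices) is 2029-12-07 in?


Date: December 7
Astronomical Autumn (approx.; exact equinox/solstice day varies by year): September 22 to December 20
December 7 falls within the Autumn window

Autumn


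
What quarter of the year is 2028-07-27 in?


Month: July (month 7)
Q1: Jan-Mar, Q2: Apr-Jun, Q3: Jul-Sep, Q4: Oct-Dec

Q3


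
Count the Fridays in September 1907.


September 1907 has 30 days
Anchor: Jan 1, 1907. With p = 1907 - 1 = 1906: (p + p//4 - p//100 + p//400) mod 7 = (1906 + 476 - 19 + 4) mod 7 = 2367 mod 7 = 1 -> Tuesday (Mon=0 ... Sun=6)
Days before September (Jan-Aug): 243; September 1 index = (1 + 243) mod 7 = 6 -> Sunday
First Friday is September 6
Fridays: 6, 13, 20, 27

4 Fridays


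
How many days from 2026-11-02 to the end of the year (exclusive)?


Day of year: 306 of 365
Remaining = 365 - 306

59 days


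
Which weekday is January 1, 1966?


Target: January 1, 1966
Anchor: Jan 1, 1966. With p = 1966 - 1 = 1965: (p + p//4 - p//100 + p//400) mod 7 = (1965 + 491 - 19 + 4) mod 7 = 2441 mod 7 = 5 -> Saturday (Mon=0 ... Sun=6)
Offset from anchor: 0 days
Weekday index = (5 + 0) mod 7 = 5

Saturday


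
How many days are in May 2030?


May 2030

31 days


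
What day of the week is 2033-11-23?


Date: November 23, 2033
Anchor: Jan 1, 2033. With p = 2033 - 1 = 2032: (p + p//4 - p//100 + p//400) mod 7 = (2032 + 508 - 20 + 5) mod 7 = 2525 mod 7 = 5 -> Saturday (Mon=0 ... Sun=6)
Days before November (Jan-Oct): 304; offset = 304 + 23 - 1 = 326
Weekday index = (5 + 326) mod 7 = 2

Day of the week: Wednesday


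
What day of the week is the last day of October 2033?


October 2033 has 31 days
Anchor: Jan 1, 2033. With p = 2033 - 1 = 2032: (p + p//4 - p//100 + p//400) mod 7 = (2032 + 508 - 20 + 5) mod 7 = 2525 mod 7 = 5 -> Saturday (Mon=0 ... Sun=6)
Days before October (Jan-Sep): 273; October 1 index = (5 + 273) mod 7 = 5 -> Saturday
Last day offset: 31 - 1 = 30 days
Weekday index = (5 + 30) mod 7 = 0

Monday, October 31


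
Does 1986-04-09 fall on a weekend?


Anchor: Jan 1, 1986. With p = 1986 - 1 = 1985: (p + p//4 - p//100 + p//400) mod 7 = (1985 + 496 - 19 + 4) mod 7 = 2466 mod 7 = 2 -> Wednesday (Mon=0 ... Sun=6)
Day of year: 99; offset = 98
Weekday index = (2 + 98) mod 7 = 2 -> Wednesday
Weekend days: Saturday, Sunday

No


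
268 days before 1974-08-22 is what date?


Start: 1974-08-22, subtract 268 days
Back 22 days from August 22 reaches July 31, 1974 -> 246 left
July 1974 has 31 days -> back to June 30, 1974 -> 215 left
June 1974 has 30 days -> back to May 31, 1974 -> 185 left
May 1974 has 31 days -> back to April 30, 1974 -> 154 left
April 1974 has 30 days -> back to March 31, 1974 -> 124 left
March 1974 has 31 days -> back to February 28, 1974 -> 93 left
February 1974 has 28 days -> back to January 31, 1974 -> 65 left
January 1974 has 31 days -> back to December 31, 1973 -> 34 left
December 1973 has 31 days -> back to November 30, 1973 -> 3 left
November 1973: 30 - 3 = 27 -> lands on November 27

Result: 1973-11-27


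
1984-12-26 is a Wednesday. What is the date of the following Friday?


Current: Wednesday
Target: Friday
Days ahead: 2

Next Friday: 1984-12-28


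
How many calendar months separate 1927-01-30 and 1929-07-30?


From January 1927 to July 1929
2 years * 12 = 24 months, plus 6 months = 30

30 months


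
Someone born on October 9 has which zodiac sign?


Date: October 9
Conventional tropical zodiac dates: Libra from September 23 onward; Scorpio starts October 23
October 9 falls within the Libra range

Libra


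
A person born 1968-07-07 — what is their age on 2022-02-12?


Birth: 1968-07-07
Reference: 2022-02-12
Year difference: 2022 - 1968 = 54
Birthday not yet reached in 2022, subtract 1

53 years old


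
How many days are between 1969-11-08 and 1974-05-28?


From 1969-11-08 to 1974-05-28
1969-11-08: days before November = 31 + 28 + 31 + 30 + 31 + 30 + 31 + 31 + 30 + 31 = 304 (1969 is not a leap year); day of year = 304 + 8 = 312
1974-05-28: days before May = 31 + 28 + 31 + 30 = 120 (1974 is not a leap year); day of year = 120 + 28 = 148
Rest of 1969: 365 - 312 = 53
Full years 1970 (365), 1971 (365), 1972 (366), 1973 (365): 1461
Total = 53 + 1461 + 148 = 1662

1662 days


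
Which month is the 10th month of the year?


Month 10 of 12

October


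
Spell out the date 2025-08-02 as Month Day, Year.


ISO 2025-08-02 parses as year=2025, month=08, day=02
Month 8 -> August

August 2, 2025


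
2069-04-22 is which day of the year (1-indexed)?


Date: April 22, 2069
Days in months 1 through 3: 90
Plus 22 days in April

Day of year: 112


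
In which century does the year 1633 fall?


Century = (year - 1) // 100 + 1
= (1633 - 1) // 100 + 1
= 1632 // 100 + 1
= 16 + 1

17th century


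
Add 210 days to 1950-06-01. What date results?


Start: 1950-06-01, add 210 days
June 1950 has 30 days: 30 - 1 = 29 days to June 30 -> 181 left
July 1950 has 31 days -> 150 left
August 1950 has 31 days -> 119 left
September 1950 has 30 days -> 89 left
October 1950 has 31 days -> 58 left
November 1950 has 30 days -> 28 left
December 1950: 28 <= 31 -> lands on December 28

Result: 1950-12-28


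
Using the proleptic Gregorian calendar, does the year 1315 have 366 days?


Gregorian leap year rule: divisible by 4, but not by 100, unless also by 400.
1315 is not divisible by 4 -> not a leap year

No


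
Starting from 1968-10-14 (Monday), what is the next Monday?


Current: Monday
Target: Monday
Days ahead: 7

Next Monday: 1968-10-21


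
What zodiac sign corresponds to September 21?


Date: September 21
Conventional tropical zodiac dates: Virgo from August 23 onward; Libra starts September 23
September 21 falls within the Virgo range

Virgo


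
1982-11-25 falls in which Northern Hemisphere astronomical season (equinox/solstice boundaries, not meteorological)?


Date: November 25
Astronomical Autumn (approx.; exact equinox/solstice day varies by year): September 22 to December 20
November 25 falls within the Autumn window

Autumn


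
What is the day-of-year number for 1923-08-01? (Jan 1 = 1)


Date: August 1, 1923
Days in months 1 through 7: 212
Plus 1 days in August

Day of year: 213


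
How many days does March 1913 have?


March 1913

31 days


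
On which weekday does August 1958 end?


August 1958 has 31 days
Anchor: Jan 1, 1958. With p = 1958 - 1 = 1957: (p + p//4 - p//100 + p//400) mod 7 = (1957 + 489 - 19 + 4) mod 7 = 2431 mod 7 = 2 -> Wednesday (Mon=0 ... Sun=6)
Days before August (Jan-Jul): 212; August 1 index = (2 + 212) mod 7 = 4 -> Friday
Last day offset: 31 - 1 = 30 days
Weekday index = (4 + 30) mod 7 = 6

Sunday, August 31


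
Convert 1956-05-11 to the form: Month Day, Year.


ISO 1956-05-11 parses as year=1956, month=05, day=11
Month 5 -> May

May 11, 1956


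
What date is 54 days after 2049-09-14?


Start: 2049-09-14, add 54 days
September 2049 has 30 days: 30 - 14 = 16 days to September 30 -> 38 left
October 2049 has 31 days -> 7 left
November 2049: 7 <= 30 -> lands on November 7

Result: 2049-11-07


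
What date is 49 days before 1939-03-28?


Start: 1939-03-28, subtract 49 days
Back 28 days from March 28 reaches February 28, 1939 -> 21 left
February 1939: 28 - 21 = 7 -> lands on February 7

Result: 1939-02-07


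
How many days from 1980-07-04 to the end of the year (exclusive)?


Day of year: 186 of 366
Remaining = 366 - 186

180 days


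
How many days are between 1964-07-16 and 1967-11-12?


From 1964-07-16 to 1967-11-12
1964-07-16: days before July = 31 + 29 + 31 + 30 + 31 + 30 = 182 (1964 is a leap year); day of year = 182 + 16 = 198
1967-11-12: days before November = 31 + 28 + 31 + 30 + 31 + 30 + 31 + 31 + 30 + 31 = 304 (1967 is not a leap year); day of year = 304 + 12 = 316
Rest of 1964: 366 - 198 = 168
Full years 1965 (365), 1966 (365): 730
Total = 168 + 730 + 316 = 1214

1214 days


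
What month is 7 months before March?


March is month 3
3 - 7 = -4; wrap: -4 + 12 = 8

August


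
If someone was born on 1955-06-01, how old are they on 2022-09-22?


Birth: 1955-06-01
Reference: 2022-09-22
Year difference: 2022 - 1955 = 67

67 years old


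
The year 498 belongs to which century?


Century = (year - 1) // 100 + 1
= (498 - 1) // 100 + 1
= 497 // 100 + 1
= 4 + 1

5th century


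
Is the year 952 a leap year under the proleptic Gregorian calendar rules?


Gregorian leap year rule: divisible by 4, but not by 100, unless also by 400.
952 is divisible by 4 but not 100 -> leap year

Yes


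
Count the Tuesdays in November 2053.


November 2053 has 30 days
Anchor: Jan 1, 2053. With p = 2053 - 1 = 2052: (p + p//4 - p//100 + p//400) mod 7 = (2052 + 513 - 20 + 5) mod 7 = 2550 mod 7 = 2 -> Wednesday (Mon=0 ... Sun=6)
Days before November (Jan-Oct): 304; November 1 index = (2 + 304) mod 7 = 5 -> Saturday
First Tuesday is November 4
Tuesdays: 4, 11, 18, 25

4 Tuesdays


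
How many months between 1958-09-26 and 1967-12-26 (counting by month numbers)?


From September 1958 to December 1967
9 years * 12 = 108 months, plus 3 months = 111

111 months


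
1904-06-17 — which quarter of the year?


Month: June (month 6)
Q1: Jan-Mar, Q2: Apr-Jun, Q3: Jul-Sep, Q4: Oct-Dec

Q2


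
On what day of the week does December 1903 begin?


Target: December 1, 1903
Anchor: Jan 1, 1903. With p = 1903 - 1 = 1902: (p + p//4 - p//100 + p//400) mod 7 = (1902 + 475 - 19 + 4) mod 7 = 2362 mod 7 = 3 -> Thursday (Mon=0 ... Sun=6)
Days before December (Jan-Nov): 334 days
Weekday index = (3 + 334) mod 7 = 1

Tuesday


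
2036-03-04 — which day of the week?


Date: March 4, 2036
Anchor: Jan 1, 2036. With p = 2036 - 1 = 2035: (p + p//4 - p//100 + p//400) mod 7 = (2035 + 508 - 20 + 5) mod 7 = 2528 mod 7 = 1 -> Tuesday (Mon=0 ... Sun=6)
Days before March (Jan-Feb): 60; offset = 60 + 4 - 1 = 63
Weekday index = (1 + 63) mod 7 = 1

Day of the week: Tuesday


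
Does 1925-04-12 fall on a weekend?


Anchor: Jan 1, 1925. With p = 1925 - 1 = 1924: (p + p//4 - p//100 + p//400) mod 7 = (1924 + 481 - 19 + 4) mod 7 = 2390 mod 7 = 3 -> Thursday (Mon=0 ... Sun=6)
Day of year: 102; offset = 101
Weekday index = (3 + 101) mod 7 = 6 -> Sunday
Weekend days: Saturday, Sunday

Yes


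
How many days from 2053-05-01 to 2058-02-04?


From 2053-05-01 to 2058-02-04
2053-05-01: days before May = 31 + 28 + 31 + 30 = 120 (2053 is not a leap year); day of year = 120 + 1 = 121
2058-02-04: days before February = 31; day of year = 31 + 4 = 35
Rest of 2053: 365 - 121 = 244
Full years 2054 (365), 2055 (365), 2056 (366), 2057 (365): 1461
Total = 244 + 1461 + 35 = 1740

1740 days


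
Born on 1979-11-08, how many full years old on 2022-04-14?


Birth: 1979-11-08
Reference: 2022-04-14
Year difference: 2022 - 1979 = 43
Birthday not yet reached in 2022, subtract 1

42 years old


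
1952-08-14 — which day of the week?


Date: August 14, 1952
Anchor: Jan 1, 1952. With p = 1952 - 1 = 1951: (p + p//4 - p//100 + p//400) mod 7 = (1951 + 487 - 19 + 4) mod 7 = 2423 mod 7 = 1 -> Tuesday (Mon=0 ... Sun=6)
Days before August (Jan-Jul): 213; offset = 213 + 14 - 1 = 226
Weekday index = (1 + 226) mod 7 = 3

Day of the week: Thursday


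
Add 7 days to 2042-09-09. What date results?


Start: 2042-09-09, add 7 days
September 2042 has 30 days; 9 + 7 = 16 stays within September

Result: 2042-09-16


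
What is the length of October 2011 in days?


October 2011

31 days


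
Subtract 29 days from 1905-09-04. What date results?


Start: 1905-09-04, subtract 29 days
Back 4 days from September 4 reaches August 31, 1905 -> 25 left
August 1905: 31 - 25 = 6 -> lands on August 6

Result: 1905-08-06


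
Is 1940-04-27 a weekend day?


Anchor: Jan 1, 1940. With p = 1940 - 1 = 1939: (p + p//4 - p//100 + p//400) mod 7 = (1939 + 484 - 19 + 4) mod 7 = 2408 mod 7 = 0 -> Monday (Mon=0 ... Sun=6)
Day of year: 118; offset = 117
Weekday index = (0 + 117) mod 7 = 5 -> Saturday
Weekend days: Saturday, Sunday

Yes


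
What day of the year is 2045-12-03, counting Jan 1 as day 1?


Date: December 3, 2045
Days in months 1 through 11: 334
Plus 3 days in December

Day of year: 337


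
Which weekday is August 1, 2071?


Target: August 1, 2071
Anchor: Jan 1, 2071. With p = 2071 - 1 = 2070: (p + p//4 - p//100 + p//400) mod 7 = (2070 + 517 - 20 + 5) mod 7 = 2572 mod 7 = 3 -> Thursday (Mon=0 ... Sun=6)
Days before August (Jan-Jul): 212 days
Weekday index = (3 + 212) mod 7 = 5

Saturday


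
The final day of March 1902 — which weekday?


March 1902 has 31 days
Anchor: Jan 1, 1902. With p = 1902 - 1 = 1901: (p + p//4 - p//100 + p//400) mod 7 = (1901 + 475 - 19 + 4) mod 7 = 2361 mod 7 = 2 -> Wednesday (Mon=0 ... Sun=6)
Days before March (Jan-Feb): 59; March 1 index = (2 + 59) mod 7 = 5 -> Saturday
Last day offset: 31 - 1 = 30 days
Weekday index = (5 + 30) mod 7 = 0

Monday, March 31


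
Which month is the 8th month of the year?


Month 8 of 12

August


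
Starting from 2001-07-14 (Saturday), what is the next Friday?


Current: Saturday
Target: Friday
Days ahead: 6

Next Friday: 2001-07-20


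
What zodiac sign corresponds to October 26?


Date: October 26
Conventional tropical zodiac dates: Scorpio from October 23 onward; Sagittarius starts November 22
October 26 falls within the Scorpio range

Scorpio


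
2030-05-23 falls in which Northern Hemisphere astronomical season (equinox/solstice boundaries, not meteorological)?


Date: May 23
Astronomical Spring (approx.; exact equinox/solstice day varies by year): March 20 to June 20
May 23 falls within the Spring window

Spring


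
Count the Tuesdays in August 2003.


August 2003 has 31 days
Anchor: Jan 1, 2003. With p = 2003 - 1 = 2002: (p + p//4 - p//100 + p//400) mod 7 = (2002 + 500 - 20 + 5) mod 7 = 2487 mod 7 = 2 -> Wednesday (Mon=0 ... Sun=6)
Days before August (Jan-Jul): 212; August 1 index = (2 + 212) mod 7 = 4 -> Friday
First Tuesday is August 5
Tuesdays: 5, 12, 19, 26

4 Tuesdays


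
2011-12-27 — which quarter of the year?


Month: December (month 12)
Q1: Jan-Mar, Q2: Apr-Jun, Q3: Jul-Sep, Q4: Oct-Dec

Q4


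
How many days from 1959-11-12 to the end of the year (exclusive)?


Day of year: 316 of 365
Remaining = 365 - 316

49 days


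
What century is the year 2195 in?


Century = (year - 1) // 100 + 1
= (2195 - 1) // 100 + 1
= 2194 // 100 + 1
= 21 + 1

22nd century


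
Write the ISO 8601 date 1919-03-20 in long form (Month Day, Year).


ISO 1919-03-20 parses as year=1919, month=03, day=20
Month 3 -> March

March 20, 1919
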